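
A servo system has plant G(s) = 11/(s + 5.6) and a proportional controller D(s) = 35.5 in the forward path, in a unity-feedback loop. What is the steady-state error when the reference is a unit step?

0.0141

The loop is type 0. Static position error constant K_pos = D(0)·G(0) = 35.5·1.964 = 69.73.
Steady-state error to a unit step: e_ss = 1/(1+K_pos) = 1/70.73 = 0.0141.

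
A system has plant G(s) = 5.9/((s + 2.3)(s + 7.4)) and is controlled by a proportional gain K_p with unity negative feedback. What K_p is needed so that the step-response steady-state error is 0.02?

K_p = 141

The loop is type 0, so e_ss(step) = 1/(1 + K_pos) with K_pos = K_p·G(0).
G(0) = 0.3467. Require 1/(1 + K_p·0.3467) = 0.02, so 1 + 0.3467·K_p = 50.
K_p = (50 − 1)/0.3467 = 141.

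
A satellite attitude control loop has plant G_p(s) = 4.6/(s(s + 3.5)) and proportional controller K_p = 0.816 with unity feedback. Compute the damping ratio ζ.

The closed-loop denominator is s(s+3.5) + 0.816·4.6 = s² + 3.5s + 3.754.
So ω_n² = 3.754 ⇒ ω_n = 1.937 rad/s, and ζ = 3.5/(2ω_n) = 0.903.

ζ = 0.903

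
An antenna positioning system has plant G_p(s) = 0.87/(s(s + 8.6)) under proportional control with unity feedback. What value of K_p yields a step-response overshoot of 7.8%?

From %OS = 100·exp(−πζ/√(1−ζ²)) = 7.8%, ζ = −ln(0.078)/√(π²+ln²(0.078)) = 0.6304.
Characteristic equation s² + 8.6s + 0.87K_p = 0 gives ζ = 8.6/(2√(0.87K_p)).
Setting ζ = 0.6304: √(0.87K_p) = 8.6/(2·0.6304) = 6.821, so K_p = 46.53/0.87 = 53.5.

K_p = 53.5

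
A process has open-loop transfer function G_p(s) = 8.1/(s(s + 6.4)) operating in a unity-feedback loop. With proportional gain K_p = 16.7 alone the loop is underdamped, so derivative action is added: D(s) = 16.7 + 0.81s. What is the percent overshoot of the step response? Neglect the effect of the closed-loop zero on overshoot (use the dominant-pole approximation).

Forward path: (16.7 + 0.81s)·8.1/(s(s+6.4)). The closed-loop characteristic equation is s² + (6.4 + 8.1·0.81)s + 8.1·16.7 = 0.
That is s² + 12.96s + 135.3 = 0, so ω_n = 11.63 rad/s and ζ = 12.96/(2·11.63) = 0.5572.
%OS = 100·exp(−πζ/√(1−ζ²)) = 12.1%.

12.1%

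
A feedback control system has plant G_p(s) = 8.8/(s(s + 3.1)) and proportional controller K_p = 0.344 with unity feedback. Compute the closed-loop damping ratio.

ζ = 0.891

1 + K_p·G_p(s) = 0 gives s² + 3.1s + 3.027 = 0.
Matching s² + 2ζω_n s + ω_n²: ω_n = √3.027 = 1.74 rad/s and 2ζω_n = 3.1, so ζ = 3.1/(2·1.74) = 0.891.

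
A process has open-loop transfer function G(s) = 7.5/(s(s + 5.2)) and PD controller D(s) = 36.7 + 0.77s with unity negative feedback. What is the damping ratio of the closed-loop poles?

ζ = 0.331

Forward path: (36.7 + 0.77s)·7.5/(s(s+5.2)). The closed-loop characteristic equation is s² + (5.2 + 7.5·0.77)s + 7.5·36.7 = 0.
That is s² + 10.98s + 275.2 = 0, so ω_n = 16.59 rad/s and ζ = 10.98/(2·16.59) = 0.3308.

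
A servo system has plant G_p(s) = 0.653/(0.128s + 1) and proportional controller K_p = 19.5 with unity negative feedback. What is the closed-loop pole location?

s = -107.3

Closed loop: T(s) = K_p·G_p/(1+K_p·G_p) = 12.73/(0.128s + 1 + 12.73), with pole at s = −(1 + 12.73)/0.128 = −107.3.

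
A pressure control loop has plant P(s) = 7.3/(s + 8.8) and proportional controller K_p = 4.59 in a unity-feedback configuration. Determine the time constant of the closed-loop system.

Closed-loop transfer function: T(s) = K_p·P(s)/(1 + K_p·P(s)) = 33.51/(s + 8.8 + 33.51) = 33.51/(s + 42.31).
Time constant τ = 1/42.31 = 0.0236 s.

τ = 0.0236 s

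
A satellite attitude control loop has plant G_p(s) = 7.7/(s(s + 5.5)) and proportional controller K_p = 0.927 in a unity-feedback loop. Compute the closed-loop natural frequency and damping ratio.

1 + K_p·G_p(s) = 0 gives s² + 5.5s + 7.138 = 0.
So ω_n² = 7.138 ⇒ ω_n = 2.672 rad/s, and ζ = 5.5/(2ω_n) = 1.03.

ω_n = 2.67 rad/s, ζ = 1.03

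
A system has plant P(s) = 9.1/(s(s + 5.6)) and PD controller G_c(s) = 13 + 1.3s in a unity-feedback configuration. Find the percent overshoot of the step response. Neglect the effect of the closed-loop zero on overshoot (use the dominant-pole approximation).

Forward path: (13 + 1.3s)·9.1/(s(s+5.6)). The closed-loop characteristic equation is s² + (5.6 + 9.1·1.3)s + 9.1·13 = 0.
That is s² + 17.43s + 118.3 = 0, so ω_n = 10.88 rad/s and ζ = 17.43/(2·10.88) = 0.8013.
%OS = 100·exp(−πζ/√(1−ζ²)) = 1.49%.

1.49%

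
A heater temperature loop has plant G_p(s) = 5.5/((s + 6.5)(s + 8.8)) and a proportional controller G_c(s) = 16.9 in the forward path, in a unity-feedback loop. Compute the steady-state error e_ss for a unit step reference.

The loop is type 0. Static position error constant K_pos = G_c(0)·G_p(0) = 16.9·0.09615 = 1.625.
Steady-state error to a unit step: e_ss = 1/(1+K_pos) = 1/2.625 = 0.381.

0.381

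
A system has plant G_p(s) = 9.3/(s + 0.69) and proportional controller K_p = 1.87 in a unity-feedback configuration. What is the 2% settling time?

Closed-loop transfer function: T(s) = K_p·G_p(s)/(1 + K_p·G_p(s)) = 17.39/(s + 0.69 + 17.39) = 17.39/(s + 18.08).
Time constant τ = 1/18.08 = 0.05531 s, so the 2% settling time is about 4τ = 0.221 s.

T_s ≈ 0.221 s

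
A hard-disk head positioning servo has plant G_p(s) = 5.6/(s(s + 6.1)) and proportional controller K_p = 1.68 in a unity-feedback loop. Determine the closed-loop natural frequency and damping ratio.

The closed-loop denominator is s(s+6.1) + 1.68·5.6 = s² + 6.1s + 9.408.
Matching s² + 2ζω_n s + ω_n²: ω_n = √9.408 = 3.067 rad/s and 2ζω_n = 6.1, so ζ = 6.1/(2·3.067) = 0.994.

ω_n = 3.07 rad/s, ζ = 0.994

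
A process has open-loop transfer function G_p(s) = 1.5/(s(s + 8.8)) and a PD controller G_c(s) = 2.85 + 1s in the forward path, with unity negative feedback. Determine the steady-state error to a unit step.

The open loop G_c(s)G_p(s) has a pole at the origin (type 1), so the static position error constant is infinite and e_ss = 1/(1+∞) = 0.

0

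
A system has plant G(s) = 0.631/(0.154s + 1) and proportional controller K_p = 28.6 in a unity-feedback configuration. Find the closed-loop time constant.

τ = 0.00809 s

Closed loop: T(s) = K_p·G/(1+K_p·G) = 18.05/(0.154s + 1 + 18.05), with pole at s = −(1 + 18.05)/0.154 = −123.7.
Closed-loop time constant τ = 1/123.7 = 0.00809 s.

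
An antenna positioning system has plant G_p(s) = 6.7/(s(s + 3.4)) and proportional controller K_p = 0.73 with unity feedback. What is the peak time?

T_p = 2.22 s

The closed-loop denominator s² + 3.4s + 4.891 gives ω_n = √4.891 = 2.212 and ζ = 3.4/(2ω_n) = 0.7687.
Damped frequency ω_d = ω_n√(1−ζ²) = 1.415 rad/s, so peak time T_p = π/ω_d = 2.22 s.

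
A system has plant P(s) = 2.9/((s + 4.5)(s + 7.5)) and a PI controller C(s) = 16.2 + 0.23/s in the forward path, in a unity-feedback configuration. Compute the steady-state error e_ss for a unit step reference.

The open loop C(s)P(s) has a pole at the origin (type 1), so the static position error constant is infinite and e_ss = 1/(1+∞) = 0.

0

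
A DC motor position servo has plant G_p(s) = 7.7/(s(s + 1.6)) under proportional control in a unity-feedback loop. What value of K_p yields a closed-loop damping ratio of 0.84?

K_p = 0.118

Closed-loop characteristic equation: s² + 1.6s + K_p·7.7 = 0.
So ω_n = √(7.7K_p) and 2ζω_n = 1.6, giving ζ = 1.6/(2√(7.7K_p)).
Setting ζ = 0.84: √(7.7K_p) = 1.6/(2·0.84) = 0.9524, so K_p = 0.907/7.7 = 0.118.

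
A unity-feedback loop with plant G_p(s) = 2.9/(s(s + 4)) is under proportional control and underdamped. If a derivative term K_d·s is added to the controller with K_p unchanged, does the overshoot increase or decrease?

decrease

The derivative term adds K·K_d to the s-coefficient of the characteristic equation, raising 2ζω_n while ω_n is unchanged; ζ increases, so overshoot decreases.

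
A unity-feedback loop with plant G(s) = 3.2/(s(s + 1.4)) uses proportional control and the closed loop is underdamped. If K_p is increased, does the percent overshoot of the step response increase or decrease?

ζ = 1.4/(2√(3.2K_p)) decreases as K_p grows; lower damping means more overshoot.

increase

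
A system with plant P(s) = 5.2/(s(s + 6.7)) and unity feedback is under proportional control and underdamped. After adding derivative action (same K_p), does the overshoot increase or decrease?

decrease

The derivative term adds K·K_d to the s-coefficient of the characteristic equation, raising 2ζω_n while ω_n is unchanged; ζ increases, so overshoot decreases.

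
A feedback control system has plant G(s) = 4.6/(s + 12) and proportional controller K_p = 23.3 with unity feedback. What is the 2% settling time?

T_s ≈ 0.0336 s

Closed-loop transfer function: T(s) = K_p·G(s)/(1 + K_p·G(s)) = 107.2/(s + 12 + 107.2) = 107.2/(s + 119.2).
Time constant τ = 1/119.2 = 0.008391 s, so the 2% settling time is about 4τ = 0.0336 s.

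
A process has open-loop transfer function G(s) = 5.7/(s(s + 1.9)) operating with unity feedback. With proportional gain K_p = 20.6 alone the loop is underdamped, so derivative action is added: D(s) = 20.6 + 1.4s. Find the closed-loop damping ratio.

ζ = 0.456

Forward path: (20.6 + 1.4s)·5.7/(s(s+1.9)). The closed-loop characteristic equation is s² + (1.9 + 5.7·1.4)s + 5.7·20.6 = 0.
That is s² + 9.88s + 117.4 = 0, so ω_n = 10.84 rad/s and ζ = 9.88/(2·10.84) = 0.4559.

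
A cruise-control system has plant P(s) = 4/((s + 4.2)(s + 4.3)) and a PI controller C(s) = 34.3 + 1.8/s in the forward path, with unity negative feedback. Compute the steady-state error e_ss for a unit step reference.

The open loop C(s)P(s) has a pole at the origin (type 1), so the static position error constant is infinite and e_ss = 1/(1+∞) = 0.

0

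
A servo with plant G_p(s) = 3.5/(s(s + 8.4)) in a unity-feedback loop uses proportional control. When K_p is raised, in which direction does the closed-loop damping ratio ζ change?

ζ = 8.4/(2√(3.5K_p)); increasing K_p raises the denominator, so ζ falls.

decrease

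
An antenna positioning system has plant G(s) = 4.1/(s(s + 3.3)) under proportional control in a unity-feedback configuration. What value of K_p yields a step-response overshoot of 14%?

From %OS = 100·exp(−πζ/√(1−ζ²)) = 14%, ζ = −ln(0.14)/√(π²+ln²(0.14)) = 0.5305.
Characteristic equation s² + 3.3s + 4.1K_p = 0 gives ζ = 3.3/(2√(4.1K_p)).
Setting ζ = 0.5305: √(4.1K_p) = 3.3/(2·0.5305) = 3.11, so K_p = 9.674/4.1 = 2.36.

K_p = 2.36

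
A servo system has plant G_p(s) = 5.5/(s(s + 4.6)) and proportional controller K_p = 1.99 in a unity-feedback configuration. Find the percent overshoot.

From 1 + K_pG_p(s) = 0: s² + 4.6s + 10.95 = 0 ⇒ ω_n = 3.308, ζ = 0.6952.
%OS = 100·exp(−πζ/√(1−ζ²)) = 100·exp(−π·0.6952/√0.5167) = 4.79%.

4.79%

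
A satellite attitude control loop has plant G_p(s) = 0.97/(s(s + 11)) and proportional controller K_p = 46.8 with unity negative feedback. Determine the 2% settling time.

T_s ≈ 0.727 s

The closed-loop denominator s² + 11s + 45.4 gives ω_n = √45.4 = 6.738 and ζ = 11/(2ω_n) = 0.8163.
2% settling time T_s ≈ 4/(ζω_n) = 4/5.5 = 0.727 s.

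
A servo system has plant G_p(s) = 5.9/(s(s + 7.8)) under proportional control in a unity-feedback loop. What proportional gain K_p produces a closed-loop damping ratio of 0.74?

Closed-loop characteristic equation: s² + 7.8s + K_p·5.9 = 0.
So ω_n = √(5.9K_p) and 2ζω_n = 7.8, giving ζ = 7.8/(2√(5.9K_p)).
Setting ζ = 0.74: √(5.9K_p) = 7.8/(2·0.74) = 5.27, so K_p = 27.78/5.9 = 4.71.

K_p = 4.71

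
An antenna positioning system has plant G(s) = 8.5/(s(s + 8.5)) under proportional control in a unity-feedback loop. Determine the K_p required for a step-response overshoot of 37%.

K_p = 23.3

From %OS = 100·exp(−πζ/√(1−ζ²)) = 37%, ζ = −ln(0.37)/√(π²+ln²(0.37)) = 0.3017.
Characteristic equation s² + 8.5s + 8.5K_p = 0 gives ζ = 8.5/(2√(8.5K_p)).
Setting ζ = 0.3017: √(8.5K_p) = 8.5/(2·0.3017) = 14.09, so K_p = 198.4/8.5 = 23.3.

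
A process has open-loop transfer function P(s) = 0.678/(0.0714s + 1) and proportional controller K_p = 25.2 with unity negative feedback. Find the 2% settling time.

T_s ≈ 0.0158 s

Closed loop: T(s) = K_p·P/(1+K_p·P) = 17.09/(0.0714s + 1 + 17.09), with pole at s = −(1 + 17.09)/0.0714 = −253.3.
τ = 1/253.3 = 0.003948 s, so 2% settling time ≈ 4τ = 0.0158 s.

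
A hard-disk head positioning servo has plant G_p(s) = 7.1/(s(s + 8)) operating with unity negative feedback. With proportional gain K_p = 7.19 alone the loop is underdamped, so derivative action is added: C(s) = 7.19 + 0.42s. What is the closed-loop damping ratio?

ζ = 0.769

Forward path: (7.19 + 0.42s)·7.1/(s(s+8)). The closed-loop characteristic equation is s² + (8 + 7.1·0.42)s + 7.1·7.19 = 0.
That is s² + 10.98s + 51.05 = 0, so ω_n = 7.145 rad/s and ζ = 10.98/(2·7.145) = 0.7685.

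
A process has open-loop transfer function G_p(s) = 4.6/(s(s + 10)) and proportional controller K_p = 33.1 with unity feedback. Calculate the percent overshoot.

From 1 + K_pG_p(s) = 0: s² + 10s + 152.3 = 0 ⇒ ω_n = 12.34, ζ = 0.4052.
%OS = 100·exp(−πζ/√(1−ζ²)) = 100·exp(−π·0.4052/√0.8358) = 24.8%.

24.8%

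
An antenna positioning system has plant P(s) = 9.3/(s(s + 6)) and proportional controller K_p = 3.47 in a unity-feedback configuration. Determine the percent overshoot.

14.2%

From 1 + K_pP(s) = 0: s² + 6s + 32.27 = 0 ⇒ ω_n = 5.681, ζ = 0.5281.
%OS = 100·exp(−πζ/√(1−ζ²)) = 100·exp(−π·0.5281/√0.7211) = 14.2%.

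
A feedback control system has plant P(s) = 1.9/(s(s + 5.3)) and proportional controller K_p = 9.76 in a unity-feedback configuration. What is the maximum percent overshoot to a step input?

8.61%

From 1 + K_pP(s) = 0: s² + 5.3s + 18.54 = 0 ⇒ ω_n = 4.306, ζ = 0.6154.
%OS = 100·exp(−πζ/√(1−ζ²)) = 100·exp(−π·0.6154/√0.6213) = 8.61%.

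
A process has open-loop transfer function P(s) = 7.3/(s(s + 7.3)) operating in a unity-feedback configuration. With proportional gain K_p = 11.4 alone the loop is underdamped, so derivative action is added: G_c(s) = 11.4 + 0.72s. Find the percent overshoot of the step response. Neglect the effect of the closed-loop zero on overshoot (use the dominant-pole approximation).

Forward path: (11.4 + 0.72s)·7.3/(s(s+7.3)). The closed-loop characteristic equation is s² + (7.3 + 7.3·0.72)s + 7.3·11.4 = 0.
That is s² + 12.56s + 83.22 = 0, so ω_n = 9.122 rad/s and ζ = 12.56/(2·9.122) = 0.6882.
%OS = 100·exp(−πζ/√(1−ζ²)) = 5.08%.

5.08%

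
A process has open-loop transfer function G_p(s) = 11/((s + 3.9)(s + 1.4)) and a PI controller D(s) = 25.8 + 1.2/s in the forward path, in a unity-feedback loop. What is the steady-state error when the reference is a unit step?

0

The open loop D(s)G_p(s) has a pole at the origin (type 1), so the static position error constant is infinite and e_ss = 1/(1+∞) = 0.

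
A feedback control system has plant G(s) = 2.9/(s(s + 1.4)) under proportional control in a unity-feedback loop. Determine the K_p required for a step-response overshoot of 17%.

From %OS = 100·exp(−πζ/√(1−ζ²)) = 17%, ζ = −ln(0.17)/√(π²+ln²(0.17)) = 0.4913.
Characteristic equation s² + 1.4s + 2.9K_p = 0 gives ζ = 1.4/(2√(2.9K_p)).
Setting ζ = 0.4913: √(2.9K_p) = 1.4/(2·0.4913) = 1.425, so K_p = 2.03/2.9 = 0.7.

K_p = 0.7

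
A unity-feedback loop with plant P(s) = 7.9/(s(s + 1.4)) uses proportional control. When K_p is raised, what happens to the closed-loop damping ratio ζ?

ζ = 1.4/(2√(7.9K_p)); increasing K_p raises the denominator, so ζ falls.

decrease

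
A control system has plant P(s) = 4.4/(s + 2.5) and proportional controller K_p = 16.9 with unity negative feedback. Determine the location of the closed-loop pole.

s = -76.86

Closed-loop transfer function: T(s) = K_p·P(s)/(1 + K_p·P(s)) = 74.36/(s + 2.5 + 74.36) = 74.36/(s + 76.86).
The closed-loop pole is at s = −76.86.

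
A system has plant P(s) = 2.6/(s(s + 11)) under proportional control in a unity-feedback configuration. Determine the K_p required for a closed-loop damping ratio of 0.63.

Closed-loop characteristic equation: s² + 11s + K_p·2.6 = 0.
So ω_n = √(2.6K_p) and 2ζω_n = 11, giving ζ = 11/(2√(2.6K_p)).
Setting ζ = 0.63: √(2.6K_p) = 11/(2·0.63) = 8.73, so K_p = 76.22/2.6 = 29.3.

K_p = 29.3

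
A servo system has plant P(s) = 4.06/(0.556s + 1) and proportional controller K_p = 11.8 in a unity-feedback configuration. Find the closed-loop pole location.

Closed loop: T(s) = K_p·P/(1+K_p·P) = 47.91/(0.556s + 1 + 47.91), with pole at s = −(1 + 47.91)/0.556 = −87.96.

s = -87.96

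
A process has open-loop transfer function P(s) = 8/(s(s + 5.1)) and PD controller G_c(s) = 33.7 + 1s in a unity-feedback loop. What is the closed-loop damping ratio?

Forward path: (33.7 + 1s)·8/(s(s+5.1)). The closed-loop characteristic equation is s² + (5.1 + 8·1)s + 8·33.7 = 0.
That is s² + 13.1s + 269.6 = 0, so ω_n = 16.42 rad/s and ζ = 13.1/(2·16.42) = 0.3989.

ζ = 0.399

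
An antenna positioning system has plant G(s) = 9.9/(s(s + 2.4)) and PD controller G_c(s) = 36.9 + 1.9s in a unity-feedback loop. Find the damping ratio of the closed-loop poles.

ζ = 0.555

Forward path: (36.9 + 1.9s)·9.9/(s(s+2.4)). The closed-loop characteristic equation is s² + (2.4 + 9.9·1.9)s + 9.9·36.9 = 0.
That is s² + 21.21s + 365.3 = 0, so ω_n = 19.11 rad/s and ζ = 21.21/(2·19.11) = 0.5549.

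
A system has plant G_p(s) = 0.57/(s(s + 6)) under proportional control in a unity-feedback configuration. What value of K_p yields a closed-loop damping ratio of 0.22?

Closed-loop characteristic equation: s² + 6s + K_p·0.57 = 0.
So ω_n = √(0.57K_p) and 2ζω_n = 6, giving ζ = 6/(2√(0.57K_p)).
Setting ζ = 0.22: √(0.57K_p) = 6/(2·0.22) = 13.64, so K_p = 186/0.57 = 326.

K_p = 326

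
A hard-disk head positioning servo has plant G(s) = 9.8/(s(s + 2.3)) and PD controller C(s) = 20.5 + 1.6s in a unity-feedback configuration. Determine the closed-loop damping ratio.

ζ = 0.634

Forward path: (20.5 + 1.6s)·9.8/(s(s+2.3)). The closed-loop characteristic equation is s² + (2.3 + 9.8·1.6)s + 9.8·20.5 = 0.
That is s² + 17.98s + 200.9 = 0, so ω_n = 14.17 rad/s and ζ = 17.98/(2·14.17) = 0.6343.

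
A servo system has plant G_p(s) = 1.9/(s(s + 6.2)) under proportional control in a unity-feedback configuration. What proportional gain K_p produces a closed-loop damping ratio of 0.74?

K_p = 9.24

Closed-loop characteristic equation: s² + 6.2s + K_p·1.9 = 0.
So ω_n = √(1.9K_p) and 2ζω_n = 6.2, giving ζ = 6.2/(2√(1.9K_p)).
Setting ζ = 0.74: √(1.9K_p) = 6.2/(2·0.74) = 4.189, so K_p = 17.55/1.9 = 9.24.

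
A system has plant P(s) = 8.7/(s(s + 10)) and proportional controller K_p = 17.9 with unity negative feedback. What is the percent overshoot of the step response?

25.3%

Closed-loop characteristic equation: s² + 10s + 155.7 = 0, so ω_n = 12.48 rad/s and ζ = 10/(2·12.48) = 0.4007.
%OS = 100·exp(−πζ/√(1−ζ²)) = 100·exp(−π·0.4007/√0.8395) = 25.3%.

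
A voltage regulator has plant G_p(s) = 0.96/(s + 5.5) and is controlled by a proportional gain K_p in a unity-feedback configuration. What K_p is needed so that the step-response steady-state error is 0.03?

K_p = 185

For a type-0 loop with proportional control, e_ss = 1/(1 + K_p·G_p(0)).
G_p(0) = 0.1745. Require 1/(1 + K_p·0.1745) = 0.03, so 1 + 0.1745·K_p = 33.33.
K_p = (33.33 − 1)/0.1745 = 185.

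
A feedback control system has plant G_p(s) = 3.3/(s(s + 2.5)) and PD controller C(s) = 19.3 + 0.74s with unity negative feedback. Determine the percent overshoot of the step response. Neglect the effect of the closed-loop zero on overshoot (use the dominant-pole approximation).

36%

Forward path: (19.3 + 0.74s)·3.3/(s(s+2.5)). The closed-loop characteristic equation is s² + (2.5 + 3.3·0.74)s + 3.3·19.3 = 0.
That is s² + 4.942s + 63.69 = 0, so ω_n = 7.981 rad/s and ζ = 4.942/(2·7.981) = 0.3096.
%OS = 100·exp(−πζ/√(1−ζ²)) = 36%.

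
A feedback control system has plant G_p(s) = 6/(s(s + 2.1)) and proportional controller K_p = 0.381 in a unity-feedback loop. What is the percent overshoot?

From 1 + K_pG_p(s) = 0: s² + 2.1s + 2.286 = 0 ⇒ ω_n = 1.512, ζ = 0.6945.
%OS = 100·exp(−πζ/√(1−ζ²)) = 100·exp(−π·0.6945/√0.5177) = 4.82%.

4.82%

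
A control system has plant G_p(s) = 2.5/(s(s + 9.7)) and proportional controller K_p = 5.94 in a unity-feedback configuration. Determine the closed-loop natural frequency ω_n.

ω_n = 3.85 rad/s

1 + K_p·G_p(s) = 0 gives s² + 9.7s + 14.85 = 0.
Matching s² + 2ζω_n s + ω_n²: ω_n = √14.85 = 3.854 rad/s and 2ζω_n = 9.7, so ζ = 9.7/(2·3.854) = 1.26.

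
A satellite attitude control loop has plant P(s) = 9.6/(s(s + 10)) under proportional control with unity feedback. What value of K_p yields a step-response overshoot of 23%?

From %OS = 100·exp(−πζ/√(1−ζ²)) = 23%, ζ = −ln(0.23)/√(π²+ln²(0.23)) = 0.4237.
Characteristic equation s² + 10s + 9.6K_p = 0 gives ζ = 10/(2√(9.6K_p)).
Setting ζ = 0.4237: √(9.6K_p) = 10/(2·0.4237) = 11.8, so K_p = 139.2/9.6 = 14.5.

K_p = 14.5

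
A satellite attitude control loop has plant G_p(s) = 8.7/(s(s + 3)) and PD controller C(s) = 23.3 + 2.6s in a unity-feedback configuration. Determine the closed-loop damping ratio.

Forward path: (23.3 + 2.6s)·8.7/(s(s+3)). The closed-loop characteristic equation is s² + (3 + 8.7·2.6)s + 8.7·23.3 = 0.
That is s² + 25.62s + 202.7 = 0, so ω_n = 14.24 rad/s and ζ = 25.62/(2·14.24) = 0.8997.

ζ = 0.9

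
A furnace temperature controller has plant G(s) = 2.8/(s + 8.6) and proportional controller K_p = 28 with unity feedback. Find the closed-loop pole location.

s = -87

Closed-loop transfer function: T(s) = K_p·G(s)/(1 + K_p·G(s)) = 78.4/(s + 8.6 + 78.4) = 78.4/(s + 87).
The closed-loop pole is at s = −87.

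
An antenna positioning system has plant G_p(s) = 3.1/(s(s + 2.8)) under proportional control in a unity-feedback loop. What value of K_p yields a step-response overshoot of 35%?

From %OS = 100·exp(−πζ/√(1−ζ²)) = 35%, ζ = −ln(0.35)/√(π²+ln²(0.35)) = 0.3169.
Characteristic equation s² + 2.8s + 3.1K_p = 0 gives ζ = 2.8/(2√(3.1K_p)).
Setting ζ = 0.3169: √(3.1K_p) = 2.8/(2·0.3169) = 4.417, so K_p = 19.51/3.1 = 6.29.

K_p = 6.29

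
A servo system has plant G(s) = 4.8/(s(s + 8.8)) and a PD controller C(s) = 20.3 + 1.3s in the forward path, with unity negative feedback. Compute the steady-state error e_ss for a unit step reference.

The open loop C(s)G(s) has a pole at the origin (type 1), so the static position error constant is infinite and e_ss = 1/(1+∞) = 0.

0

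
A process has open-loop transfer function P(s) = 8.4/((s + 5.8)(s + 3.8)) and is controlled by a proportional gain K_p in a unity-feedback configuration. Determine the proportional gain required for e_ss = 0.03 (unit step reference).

Steady-state error for a unit step on this type-0 loop is 1/(1 + K_p·P(0)).
P(0) = 0.3811. Require 1/(1 + K_p·0.3811) = 0.03, so 1 + 0.3811·K_p = 33.33.
K_p = (33.33 − 1)/0.3811 = 84.8.

K_p = 84.8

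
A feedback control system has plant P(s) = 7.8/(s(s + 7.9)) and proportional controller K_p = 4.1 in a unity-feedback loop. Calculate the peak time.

T_p = 0.776 s

From 1 + K_pP(s) = 0: s² + 7.9s + 31.98 = 0 ⇒ ω_n = 5.655, ζ = 0.6985.
Damped frequency ω_d = ω_n√(1−ζ²) = 4.047 rad/s, so peak time T_p = π/ω_d = 0.776 s.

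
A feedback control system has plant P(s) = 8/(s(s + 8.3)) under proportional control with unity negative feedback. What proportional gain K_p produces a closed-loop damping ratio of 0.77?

Closed-loop characteristic equation: s² + 8.3s + K_p·8 = 0.
So ω_n = √(8K_p) and 2ζω_n = 8.3, giving ζ = 8.3/(2√(8K_p)).
Setting ζ = 0.77: √(8K_p) = 8.3/(2·0.77) = 5.39, so K_p = 29.05/8 = 3.63.

K_p = 3.63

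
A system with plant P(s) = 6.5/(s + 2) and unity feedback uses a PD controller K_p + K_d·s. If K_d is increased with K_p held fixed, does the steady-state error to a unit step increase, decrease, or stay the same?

At s = 0 the derivative term contributes nothing: C(0) = K_p regardless of K_d, so K_pos = K_p·P(0) and e_ss are unchanged.

unchanged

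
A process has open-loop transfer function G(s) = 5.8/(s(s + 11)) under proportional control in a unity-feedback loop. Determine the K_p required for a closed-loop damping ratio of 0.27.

K_p = 71.5

Closed-loop characteristic equation: s² + 11s + K_p·5.8 = 0.
So ω_n = √(5.8K_p) and 2ζω_n = 11, giving ζ = 11/(2√(5.8K_p)).
Setting ζ = 0.27: √(5.8K_p) = 11/(2·0.27) = 20.37, so K_p = 415/5.8 = 71.5.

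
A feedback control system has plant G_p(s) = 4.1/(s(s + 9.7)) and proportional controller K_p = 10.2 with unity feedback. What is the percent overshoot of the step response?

2.84%

Closed-loop characteristic equation: s² + 9.7s + 41.82 = 0, so ω_n = 6.467 rad/s and ζ = 9.7/(2·6.467) = 0.75.
%OS = 100·exp(−πζ/√(1−ζ²)) = 100·exp(−π·0.75/√0.4375) = 2.84%.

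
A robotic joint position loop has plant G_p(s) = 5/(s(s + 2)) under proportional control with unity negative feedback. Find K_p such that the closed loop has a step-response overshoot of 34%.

K_p = 1.9

From %OS = 100·exp(−πζ/√(1−ζ²)) = 34%, ζ = −ln(0.34)/√(π²+ln²(0.34)) = 0.3248.
Characteristic equation s² + 2s + 5K_p = 0 gives ζ = 2/(2√(5K_p)).
Setting ζ = 0.3248: √(5K_p) = 2/(2·0.3248) = 3.079, so K_p = 9.48/5 = 1.9.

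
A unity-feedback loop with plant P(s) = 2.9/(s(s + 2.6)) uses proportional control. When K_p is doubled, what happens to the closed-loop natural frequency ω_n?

increase

ω_n = √(2.9·K_p), which grows with K_p.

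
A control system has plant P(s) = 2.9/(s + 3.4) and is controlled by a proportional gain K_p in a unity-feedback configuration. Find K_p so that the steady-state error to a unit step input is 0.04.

The loop is type 0, so e_ss(step) = 1/(1 + K_pos) with K_pos = K_p·P(0).
P(0) = 0.8529. Require 1/(1 + K_p·0.8529) = 0.04, so 1 + 0.8529·K_p = 25.
K_p = (25 − 1)/0.8529 = 28.1.

K_p = 28.1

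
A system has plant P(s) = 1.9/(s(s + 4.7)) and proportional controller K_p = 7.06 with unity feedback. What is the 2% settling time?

The closed-loop denominator s² + 4.7s + 13.41 gives ω_n = √13.41 = 3.663 and ζ = 4.7/(2ω_n) = 0.6416.
2% settling time T_s ≈ 4/(ζω_n) = 4/2.35 = 1.7 s.

T_s ≈ 1.7 s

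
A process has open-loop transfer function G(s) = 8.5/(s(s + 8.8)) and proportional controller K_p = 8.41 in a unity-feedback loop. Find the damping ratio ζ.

ζ = 0.52

The closed-loop denominator is s(s+8.8) + 8.41·8.5 = s² + 8.8s + 71.48.
So ω_n² = 71.48 ⇒ ω_n = 8.455 rad/s, and ζ = 8.8/(2ω_n) = 0.52.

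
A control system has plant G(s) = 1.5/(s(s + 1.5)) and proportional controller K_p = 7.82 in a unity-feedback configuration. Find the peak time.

Closed-loop characteristic equation: s² + 1.5s + 11.73 = 0, so ω_n = 3.425 rad/s and ζ = 1.5/(2·3.425) = 0.219.
Damped frequency ω_d = ω_n√(1−ζ²) = 3.342 rad/s, so peak time T_p = π/ω_d = 0.94 s.

T_p = 0.94 s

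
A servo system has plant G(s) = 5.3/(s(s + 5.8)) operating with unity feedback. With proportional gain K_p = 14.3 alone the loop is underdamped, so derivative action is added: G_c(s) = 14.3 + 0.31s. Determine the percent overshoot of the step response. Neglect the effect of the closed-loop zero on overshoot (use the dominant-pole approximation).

22.6%

Forward path: (14.3 + 0.31s)·5.3/(s(s+5.8)). The closed-loop characteristic equation is s² + (5.8 + 5.3·0.31)s + 5.3·14.3 = 0.
That is s² + 7.443s + 75.79 = 0, so ω_n = 8.706 rad/s and ζ = 7.443/(2·8.706) = 0.4275.
%OS = 100·exp(−πζ/√(1−ζ²)) = 22.6%.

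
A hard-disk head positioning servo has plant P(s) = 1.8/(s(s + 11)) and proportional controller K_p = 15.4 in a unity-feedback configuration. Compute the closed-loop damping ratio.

ζ = 1.04

The closed-loop denominator is s(s+11) + 15.4·1.8 = s² + 11s + 27.72.
So ω_n² = 27.72 ⇒ ω_n = 5.265 rad/s, and ζ = 11/(2ω_n) = 1.04.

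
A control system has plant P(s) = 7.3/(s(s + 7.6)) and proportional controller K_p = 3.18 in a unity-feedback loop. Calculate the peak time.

T_p = 1.06 s

From 1 + K_pP(s) = 0: s² + 7.6s + 23.21 = 0 ⇒ ω_n = 4.818, ζ = 0.7887.
Damped frequency ω_d = ω_n√(1−ζ²) = 2.962 rad/s, so peak time T_p = π/ω_d = 1.06 s.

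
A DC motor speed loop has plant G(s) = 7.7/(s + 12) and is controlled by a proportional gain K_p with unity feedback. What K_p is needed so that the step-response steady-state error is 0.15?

For a type-0 loop with proportional control, e_ss = 1/(1 + K_p·G(0)).
G(0) = 0.6417. Require 1/(1 + K_p·0.6417) = 0.15, so 1 + 0.6417·K_p = 6.667.
K_p = (6.667 − 1)/0.6417 = 8.83.

K_p = 8.83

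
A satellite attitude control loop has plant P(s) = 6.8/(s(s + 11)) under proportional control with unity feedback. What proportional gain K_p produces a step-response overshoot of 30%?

From %OS = 100·exp(−πζ/√(1−ζ²)) = 30%, ζ = −ln(0.3)/√(π²+ln²(0.3)) = 0.3579.
Characteristic equation s² + 11s + 6.8K_p = 0 gives ζ = 11/(2√(6.8K_p)).
Setting ζ = 0.3579: √(6.8K_p) = 11/(2·0.3579) = 15.37, so K_p = 236.2/6.8 = 34.7.

K_p = 34.7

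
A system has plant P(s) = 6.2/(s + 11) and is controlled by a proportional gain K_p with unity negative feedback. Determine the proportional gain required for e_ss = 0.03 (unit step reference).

The loop is type 0, so e_ss(step) = 1/(1 + K_pos) with K_pos = K_p·P(0).
P(0) = 0.5636. Require 1/(1 + K_p·0.5636) = 0.03, so 1 + 0.5636·K_p = 33.33.
K_p = (33.33 − 1)/0.5636 = 57.4.

K_p = 57.4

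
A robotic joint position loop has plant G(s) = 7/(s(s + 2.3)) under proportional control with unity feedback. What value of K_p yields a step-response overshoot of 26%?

From %OS = 100·exp(−πζ/√(1−ζ²)) = 26%, ζ = −ln(0.26)/√(π²+ln²(0.26)) = 0.3941.
Characteristic equation s² + 2.3s + 7K_p = 0 gives ζ = 2.3/(2√(7K_p)).
Setting ζ = 0.3941: √(7K_p) = 2.3/(2·0.3941) = 2.918, so K_p = 8.516/7 = 1.22.

K_p = 1.22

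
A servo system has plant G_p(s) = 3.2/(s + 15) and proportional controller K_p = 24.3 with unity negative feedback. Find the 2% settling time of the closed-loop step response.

T_s ≈ 0.0431 s

Closed-loop transfer function: T(s) = K_p·G_p(s)/(1 + K_p·G_p(s)) = 77.76/(s + 15 + 77.76) = 77.76/(s + 92.76).
Time constant τ = 1/92.76 = 0.01078 s, so the 2% settling time is about 4τ = 0.0431 s.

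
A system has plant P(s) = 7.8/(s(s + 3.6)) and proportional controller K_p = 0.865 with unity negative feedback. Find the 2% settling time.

T_s ≈ 2.22 s

The closed-loop denominator s² + 3.6s + 6.747 gives ω_n = √6.747 = 2.597 and ζ = 3.6/(2ω_n) = 0.693.
2% settling time T_s ≈ 4/(ζω_n) = 4/1.8 = 2.22 s.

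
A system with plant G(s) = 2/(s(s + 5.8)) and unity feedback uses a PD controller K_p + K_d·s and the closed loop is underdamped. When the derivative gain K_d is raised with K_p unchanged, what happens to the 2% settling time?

decrease

Characteristic equation s² + (5.8 + 2K_d)s + 2K_p = 0: raising K_d increases ζω_n = (5.8+2K_d)/2 while the loop stays underdamped, so T_s ≈ 4/(ζω_n) decreases.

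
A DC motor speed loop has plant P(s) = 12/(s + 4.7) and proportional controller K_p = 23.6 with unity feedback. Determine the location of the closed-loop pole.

s = -287.9

Closed-loop transfer function: T(s) = K_p·P(s)/(1 + K_p·P(s)) = 283.2/(s + 4.7 + 283.2) = 283.2/(s + 287.9).
The closed-loop pole is at s = −287.9.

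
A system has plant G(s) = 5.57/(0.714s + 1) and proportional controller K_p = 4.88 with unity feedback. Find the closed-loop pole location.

s = -39.47

Closed loop: T(s) = K_p·G/(1+K_p·G) = 27.18/(0.714s + 1 + 27.18), with pole at s = −(1 + 27.18)/0.714 = −39.47.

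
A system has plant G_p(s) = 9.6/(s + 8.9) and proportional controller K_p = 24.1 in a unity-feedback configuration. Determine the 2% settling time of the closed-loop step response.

T_s ≈ 0.0166 s

Closed-loop transfer function: T(s) = K_p·G_p(s)/(1 + K_p·G_p(s)) = 231.4/(s + 8.9 + 231.4) = 231.4/(s + 240.3).
Time constant τ = 1/240.3 = 0.004162 s, so the 2% settling time is about 4τ = 0.0166 s.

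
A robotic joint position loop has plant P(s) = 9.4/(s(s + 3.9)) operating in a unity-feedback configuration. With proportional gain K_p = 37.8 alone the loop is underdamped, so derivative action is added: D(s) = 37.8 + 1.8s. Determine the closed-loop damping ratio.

ζ = 0.552

Forward path: (37.8 + 1.8s)·9.4/(s(s+3.9)). The closed-loop characteristic equation is s² + (3.9 + 9.4·1.8)s + 9.4·37.8 = 0.
That is s² + 20.82s + 355.3 = 0, so ω_n = 18.85 rad/s and ζ = 20.82/(2·18.85) = 0.5523.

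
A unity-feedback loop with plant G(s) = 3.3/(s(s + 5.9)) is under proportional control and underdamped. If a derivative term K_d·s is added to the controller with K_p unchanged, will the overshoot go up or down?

The derivative term adds K·K_d to the s-coefficient of the characteristic equation, raising 2ζω_n while ω_n is unchanged; ζ increases, so overshoot decreases.

decrease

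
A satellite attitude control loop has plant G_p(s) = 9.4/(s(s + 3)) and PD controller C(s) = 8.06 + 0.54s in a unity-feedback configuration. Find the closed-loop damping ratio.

ζ = 0.464

Forward path: (8.06 + 0.54s)·9.4/(s(s+3)). The closed-loop characteristic equation is s² + (3 + 9.4·0.54)s + 9.4·8.06 = 0.
That is s² + 8.076s + 75.76 = 0, so ω_n = 8.704 rad/s and ζ = 8.076/(2·8.704) = 0.4639.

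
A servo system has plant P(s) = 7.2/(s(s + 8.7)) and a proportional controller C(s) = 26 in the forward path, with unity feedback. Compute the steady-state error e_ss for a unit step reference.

The open loop C(s)P(s) has a pole at the origin (type 1), so the static position error constant is infinite and e_ss = 1/(1+∞) = 0.

0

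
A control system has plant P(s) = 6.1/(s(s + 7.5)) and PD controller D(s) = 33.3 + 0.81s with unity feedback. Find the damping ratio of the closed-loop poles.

ζ = 0.436

Forward path: (33.3 + 0.81s)·6.1/(s(s+7.5)). The closed-loop characteristic equation is s² + (7.5 + 6.1·0.81)s + 6.1·33.3 = 0.
That is s² + 12.44s + 203.1 = 0, so ω_n = 14.25 rad/s and ζ = 12.44/(2·14.25) = 0.4365.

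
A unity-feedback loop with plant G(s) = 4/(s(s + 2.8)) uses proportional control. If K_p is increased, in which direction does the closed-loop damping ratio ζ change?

decrease

ζ = 2.8/(2√(4K_p)); increasing K_p raises the denominator, so ζ falls.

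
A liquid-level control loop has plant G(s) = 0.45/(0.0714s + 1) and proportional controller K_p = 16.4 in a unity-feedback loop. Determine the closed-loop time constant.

τ = 0.00852 s

Closed loop: T(s) = K_p·G/(1+K_p·G) = 7.38/(0.0714s + 1 + 7.38), with pole at s = −(1 + 7.38)/0.0714 = −117.4.
Closed-loop time constant τ = 1/117.4 = 0.00852 s.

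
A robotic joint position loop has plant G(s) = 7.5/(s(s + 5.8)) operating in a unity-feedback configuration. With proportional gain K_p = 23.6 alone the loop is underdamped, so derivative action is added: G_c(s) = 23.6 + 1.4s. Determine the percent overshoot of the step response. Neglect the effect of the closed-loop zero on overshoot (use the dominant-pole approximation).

8.76%

Forward path: (23.6 + 1.4s)·7.5/(s(s+5.8)). The closed-loop characteristic equation is s² + (5.8 + 7.5·1.4)s + 7.5·23.6 = 0.
That is s² + 16.3s + 177 = 0, so ω_n = 13.3 rad/s and ζ = 16.3/(2·13.3) = 0.6126.
%OS = 100·exp(−πζ/√(1−ζ²)) = 8.76%.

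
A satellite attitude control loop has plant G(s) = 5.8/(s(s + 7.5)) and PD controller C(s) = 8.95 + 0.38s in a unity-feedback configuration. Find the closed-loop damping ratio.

Forward path: (8.95 + 0.38s)·5.8/(s(s+7.5)). The closed-loop characteristic equation is s² + (7.5 + 5.8·0.38)s + 5.8·8.95 = 0.
That is s² + 9.704s + 51.91 = 0, so ω_n = 7.205 rad/s and ζ = 9.704/(2·7.205) = 0.6734.

ζ = 0.673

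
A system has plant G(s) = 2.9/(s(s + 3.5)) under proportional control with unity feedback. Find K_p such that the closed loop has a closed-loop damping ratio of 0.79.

K_p = 1.69

Closed-loop characteristic equation: s² + 3.5s + K_p·2.9 = 0.
So ω_n = √(2.9K_p) and 2ζω_n = 3.5, giving ζ = 3.5/(2√(2.9K_p)).
Setting ζ = 0.79: √(2.9K_p) = 3.5/(2·0.79) = 2.215, so K_p = 4.907/2.9 = 1.69.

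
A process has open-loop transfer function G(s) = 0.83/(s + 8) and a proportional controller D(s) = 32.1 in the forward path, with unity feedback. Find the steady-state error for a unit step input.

0.231

The loop is type 0. Static position error constant K_pos = D(0)·G(0) = 32.1·0.1037 = 3.33.
Steady-state error to a unit step: e_ss = 1/(1+K_pos) = 1/4.33 = 0.231.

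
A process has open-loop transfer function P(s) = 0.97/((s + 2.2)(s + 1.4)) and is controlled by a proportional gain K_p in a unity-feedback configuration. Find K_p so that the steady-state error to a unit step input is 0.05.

K_p = 60.3

Steady-state error for a unit step on this type-0 loop is 1/(1 + K_p·P(0)).
P(0) = 0.3149. Require 1/(1 + K_p·0.3149) = 0.05, so 1 + 0.3149·K_p = 20.
K_p = (20 − 1)/0.3149 = 60.3.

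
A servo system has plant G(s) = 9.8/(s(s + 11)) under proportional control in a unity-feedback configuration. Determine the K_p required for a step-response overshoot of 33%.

K_p = 27.9

From %OS = 100·exp(−πζ/√(1−ζ²)) = 33%, ζ = −ln(0.33)/√(π²+ln²(0.33)) = 0.3328.
Characteristic equation s² + 11s + 9.8K_p = 0 gives ζ = 11/(2√(9.8K_p)).
Setting ζ = 0.3328: √(9.8K_p) = 11/(2·0.3328) = 16.53, so K_p = 273.1/9.8 = 27.9.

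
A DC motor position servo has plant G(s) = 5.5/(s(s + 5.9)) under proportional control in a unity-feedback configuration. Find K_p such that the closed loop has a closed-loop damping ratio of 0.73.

K_p = 2.97

Closed-loop characteristic equation: s² + 5.9s + K_p·5.5 = 0.
So ω_n = √(5.5K_p) and 2ζω_n = 5.9, giving ζ = 5.9/(2√(5.5K_p)).
Setting ζ = 0.73: √(5.5K_p) = 5.9/(2·0.73) = 4.041, so K_p = 16.33/5.5 = 2.97.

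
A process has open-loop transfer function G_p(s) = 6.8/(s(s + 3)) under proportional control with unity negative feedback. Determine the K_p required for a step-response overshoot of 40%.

From %OS = 100·exp(−πζ/√(1−ζ²)) = 40%, ζ = −ln(0.4)/√(π²+ln²(0.4)) = 0.28.
Characteristic equation s² + 3s + 6.8K_p = 0 gives ζ = 3/(2√(6.8K_p)).
Setting ζ = 0.28: √(6.8K_p) = 3/(2·0.28) = 5.357, so K_p = 28.7/6.8 = 4.22.

K_p = 4.22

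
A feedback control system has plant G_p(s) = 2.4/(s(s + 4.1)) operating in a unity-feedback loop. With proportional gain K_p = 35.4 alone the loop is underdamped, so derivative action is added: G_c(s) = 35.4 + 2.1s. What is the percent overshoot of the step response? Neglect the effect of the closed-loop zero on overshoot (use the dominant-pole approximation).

16.6%

Forward path: (35.4 + 2.1s)·2.4/(s(s+4.1)). The closed-loop characteristic equation is s² + (4.1 + 2.4·2.1)s + 2.4·35.4 = 0.
That is s² + 9.14s + 84.96 = 0, so ω_n = 9.217 rad/s and ζ = 9.14/(2·9.217) = 0.4958.
%OS = 100·exp(−πζ/√(1−ζ²)) = 16.6%.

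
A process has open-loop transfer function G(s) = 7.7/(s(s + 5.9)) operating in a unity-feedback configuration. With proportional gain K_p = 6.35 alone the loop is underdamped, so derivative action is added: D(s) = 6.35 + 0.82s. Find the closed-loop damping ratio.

Forward path: (6.35 + 0.82s)·7.7/(s(s+5.9)). The closed-loop characteristic equation is s² + (5.9 + 7.7·0.82)s + 7.7·6.35 = 0.
That is s² + 12.21s + 48.89 = 0, so ω_n = 6.992 rad/s and ζ = 12.21/(2·6.992) = 0.8734.

ζ = 0.873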